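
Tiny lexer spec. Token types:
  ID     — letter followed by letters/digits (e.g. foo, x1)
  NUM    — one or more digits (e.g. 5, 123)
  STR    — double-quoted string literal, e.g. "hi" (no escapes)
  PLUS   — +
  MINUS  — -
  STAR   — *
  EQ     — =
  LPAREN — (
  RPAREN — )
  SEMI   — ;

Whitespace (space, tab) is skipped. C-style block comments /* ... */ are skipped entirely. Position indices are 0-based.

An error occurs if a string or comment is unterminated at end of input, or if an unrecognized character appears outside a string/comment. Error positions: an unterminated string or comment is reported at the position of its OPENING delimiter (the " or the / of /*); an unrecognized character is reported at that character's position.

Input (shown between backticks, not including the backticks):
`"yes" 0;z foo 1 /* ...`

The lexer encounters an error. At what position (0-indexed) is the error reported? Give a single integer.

Answer: 16

Derivation:
pos=0: enter STRING mode
pos=0: emit STR "yes" (now at pos=5)
pos=6: emit NUM '0' (now at pos=7)
pos=7: emit SEMI ';'
pos=8: emit ID 'z' (now at pos=9)
pos=10: emit ID 'foo' (now at pos=13)
pos=14: emit NUM '1' (now at pos=15)
pos=16: enter COMMENT mode (saw '/*')
pos=16: ERROR — unterminated comment (reached EOF)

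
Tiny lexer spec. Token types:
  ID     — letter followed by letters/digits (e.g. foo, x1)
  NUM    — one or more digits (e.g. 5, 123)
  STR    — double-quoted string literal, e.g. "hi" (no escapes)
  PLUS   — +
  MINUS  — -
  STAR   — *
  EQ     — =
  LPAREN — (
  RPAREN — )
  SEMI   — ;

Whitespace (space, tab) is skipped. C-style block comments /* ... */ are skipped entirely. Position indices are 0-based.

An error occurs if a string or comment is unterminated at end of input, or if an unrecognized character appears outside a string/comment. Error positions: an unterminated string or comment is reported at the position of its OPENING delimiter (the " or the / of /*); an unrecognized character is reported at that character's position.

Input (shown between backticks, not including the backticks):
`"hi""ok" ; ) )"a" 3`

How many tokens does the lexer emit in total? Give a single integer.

pos=0: enter STRING mode
pos=0: emit STR "hi" (now at pos=4)
pos=4: enter STRING mode
pos=4: emit STR "ok" (now at pos=8)
pos=9: emit SEMI ';'
pos=11: emit RPAREN ')'
pos=13: emit RPAREN ')'
pos=14: enter STRING mode
pos=14: emit STR "a" (now at pos=17)
pos=18: emit NUM '3' (now at pos=19)
DONE. 7 tokens: [STR, STR, SEMI, RPAREN, RPAREN, STR, NUM]

Answer: 7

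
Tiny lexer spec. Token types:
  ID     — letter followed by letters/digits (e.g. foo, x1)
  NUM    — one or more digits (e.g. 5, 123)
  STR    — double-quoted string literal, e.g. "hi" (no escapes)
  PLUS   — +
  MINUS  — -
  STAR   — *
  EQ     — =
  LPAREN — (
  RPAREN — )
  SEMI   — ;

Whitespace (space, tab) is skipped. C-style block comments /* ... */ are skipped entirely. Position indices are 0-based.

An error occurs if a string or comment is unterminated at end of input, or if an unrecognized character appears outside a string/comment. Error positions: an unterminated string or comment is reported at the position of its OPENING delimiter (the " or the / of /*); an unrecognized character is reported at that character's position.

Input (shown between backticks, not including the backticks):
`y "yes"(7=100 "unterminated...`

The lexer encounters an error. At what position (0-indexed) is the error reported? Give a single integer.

Answer: 14

Derivation:
pos=0: emit ID 'y' (now at pos=1)
pos=2: enter STRING mode
pos=2: emit STR "yes" (now at pos=7)
pos=7: emit LPAREN '('
pos=8: emit NUM '7' (now at pos=9)
pos=9: emit EQ '='
pos=10: emit NUM '100' (now at pos=13)
pos=14: enter STRING mode
pos=14: ERROR — unterminated string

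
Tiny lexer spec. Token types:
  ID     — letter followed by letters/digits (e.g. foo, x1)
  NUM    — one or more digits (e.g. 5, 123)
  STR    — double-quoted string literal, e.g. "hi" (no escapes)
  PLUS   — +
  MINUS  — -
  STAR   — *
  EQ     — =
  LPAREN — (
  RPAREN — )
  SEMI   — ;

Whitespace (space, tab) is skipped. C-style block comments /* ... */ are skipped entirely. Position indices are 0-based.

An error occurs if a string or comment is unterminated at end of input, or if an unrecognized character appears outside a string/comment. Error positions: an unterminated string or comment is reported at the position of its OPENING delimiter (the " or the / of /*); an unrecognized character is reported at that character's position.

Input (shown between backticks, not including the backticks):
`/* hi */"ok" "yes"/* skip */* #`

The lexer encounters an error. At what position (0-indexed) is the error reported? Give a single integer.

pos=0: enter COMMENT mode (saw '/*')
exit COMMENT mode (now at pos=8)
pos=8: enter STRING mode
pos=8: emit STR "ok" (now at pos=12)
pos=13: enter STRING mode
pos=13: emit STR "yes" (now at pos=18)
pos=18: enter COMMENT mode (saw '/*')
exit COMMENT mode (now at pos=28)
pos=28: emit STAR '*'
pos=30: ERROR — unrecognized char '#'

Answer: 30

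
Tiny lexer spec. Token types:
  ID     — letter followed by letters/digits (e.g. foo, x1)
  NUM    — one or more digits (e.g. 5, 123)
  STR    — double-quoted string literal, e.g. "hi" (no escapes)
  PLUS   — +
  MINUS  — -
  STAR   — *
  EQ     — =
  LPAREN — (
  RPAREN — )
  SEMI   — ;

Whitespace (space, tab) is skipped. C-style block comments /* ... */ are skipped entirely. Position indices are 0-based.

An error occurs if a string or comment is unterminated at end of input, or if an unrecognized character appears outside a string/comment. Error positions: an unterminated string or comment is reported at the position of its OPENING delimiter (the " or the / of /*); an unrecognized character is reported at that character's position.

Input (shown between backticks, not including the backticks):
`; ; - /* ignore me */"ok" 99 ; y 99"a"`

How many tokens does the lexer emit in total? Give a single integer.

pos=0: emit SEMI ';'
pos=2: emit SEMI ';'
pos=4: emit MINUS '-'
pos=6: enter COMMENT mode (saw '/*')
exit COMMENT mode (now at pos=21)
pos=21: enter STRING mode
pos=21: emit STR "ok" (now at pos=25)
pos=26: emit NUM '99' (now at pos=28)
pos=29: emit SEMI ';'
pos=31: emit ID 'y' (now at pos=32)
pos=33: emit NUM '99' (now at pos=35)
pos=35: enter STRING mode
pos=35: emit STR "a" (now at pos=38)
DONE. 9 tokens: [SEMI, SEMI, MINUS, STR, NUM, SEMI, ID, NUM, STR]

Answer: 9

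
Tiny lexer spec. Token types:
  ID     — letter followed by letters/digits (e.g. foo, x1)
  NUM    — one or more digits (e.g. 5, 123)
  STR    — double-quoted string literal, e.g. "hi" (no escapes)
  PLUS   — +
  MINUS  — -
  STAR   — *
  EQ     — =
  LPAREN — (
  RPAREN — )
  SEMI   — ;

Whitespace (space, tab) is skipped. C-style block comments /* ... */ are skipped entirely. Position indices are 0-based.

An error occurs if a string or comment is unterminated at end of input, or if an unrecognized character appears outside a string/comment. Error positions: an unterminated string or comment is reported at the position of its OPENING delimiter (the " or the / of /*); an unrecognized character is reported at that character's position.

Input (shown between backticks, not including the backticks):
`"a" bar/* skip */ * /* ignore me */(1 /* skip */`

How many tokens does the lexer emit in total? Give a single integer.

pos=0: enter STRING mode
pos=0: emit STR "a" (now at pos=3)
pos=4: emit ID 'bar' (now at pos=7)
pos=7: enter COMMENT mode (saw '/*')
exit COMMENT mode (now at pos=17)
pos=18: emit STAR '*'
pos=20: enter COMMENT mode (saw '/*')
exit COMMENT mode (now at pos=35)
pos=35: emit LPAREN '('
pos=36: emit NUM '1' (now at pos=37)
pos=38: enter COMMENT mode (saw '/*')
exit COMMENT mode (now at pos=48)
DONE. 5 tokens: [STR, ID, STAR, LPAREN, NUM]

Answer: 5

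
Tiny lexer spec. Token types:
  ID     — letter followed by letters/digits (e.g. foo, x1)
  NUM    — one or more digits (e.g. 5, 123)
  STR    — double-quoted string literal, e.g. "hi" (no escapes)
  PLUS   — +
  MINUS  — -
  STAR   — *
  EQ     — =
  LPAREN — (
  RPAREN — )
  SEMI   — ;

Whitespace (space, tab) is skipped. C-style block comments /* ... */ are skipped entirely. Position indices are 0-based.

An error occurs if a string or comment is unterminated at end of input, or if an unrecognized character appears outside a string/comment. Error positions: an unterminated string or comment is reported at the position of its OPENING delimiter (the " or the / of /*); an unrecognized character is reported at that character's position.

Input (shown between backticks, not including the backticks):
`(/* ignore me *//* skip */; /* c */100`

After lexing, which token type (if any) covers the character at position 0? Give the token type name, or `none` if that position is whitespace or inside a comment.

pos=0: emit LPAREN '('
pos=1: enter COMMENT mode (saw '/*')
exit COMMENT mode (now at pos=16)
pos=16: enter COMMENT mode (saw '/*')
exit COMMENT mode (now at pos=26)
pos=26: emit SEMI ';'
pos=28: enter COMMENT mode (saw '/*')
exit COMMENT mode (now at pos=35)
pos=35: emit NUM '100' (now at pos=38)
DONE. 3 tokens: [LPAREN, SEMI, NUM]
Position 0: char is '(' -> LPAREN

Answer: LPAREN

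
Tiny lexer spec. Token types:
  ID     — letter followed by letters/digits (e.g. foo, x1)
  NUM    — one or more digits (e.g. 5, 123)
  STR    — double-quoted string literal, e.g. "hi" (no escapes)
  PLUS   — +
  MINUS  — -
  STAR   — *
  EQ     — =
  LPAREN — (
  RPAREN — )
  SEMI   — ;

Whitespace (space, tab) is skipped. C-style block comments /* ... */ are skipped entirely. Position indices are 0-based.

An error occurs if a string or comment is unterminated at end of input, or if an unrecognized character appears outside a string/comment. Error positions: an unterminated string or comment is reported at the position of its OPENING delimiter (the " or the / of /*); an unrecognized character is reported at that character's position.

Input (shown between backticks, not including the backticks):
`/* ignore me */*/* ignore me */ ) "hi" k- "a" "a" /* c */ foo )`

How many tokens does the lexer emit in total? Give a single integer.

pos=0: enter COMMENT mode (saw '/*')
exit COMMENT mode (now at pos=15)
pos=15: emit STAR '*'
pos=16: enter COMMENT mode (saw '/*')
exit COMMENT mode (now at pos=31)
pos=32: emit RPAREN ')'
pos=34: enter STRING mode
pos=34: emit STR "hi" (now at pos=38)
pos=39: emit ID 'k' (now at pos=40)
pos=40: emit MINUS '-'
pos=42: enter STRING mode
pos=42: emit STR "a" (now at pos=45)
pos=46: enter STRING mode
pos=46: emit STR "a" (now at pos=49)
pos=50: enter COMMENT mode (saw '/*')
exit COMMENT mode (now at pos=57)
pos=58: emit ID 'foo' (now at pos=61)
pos=62: emit RPAREN ')'
DONE. 9 tokens: [STAR, RPAREN, STR, ID, MINUS, STR, STR, ID, RPAREN]

Answer: 9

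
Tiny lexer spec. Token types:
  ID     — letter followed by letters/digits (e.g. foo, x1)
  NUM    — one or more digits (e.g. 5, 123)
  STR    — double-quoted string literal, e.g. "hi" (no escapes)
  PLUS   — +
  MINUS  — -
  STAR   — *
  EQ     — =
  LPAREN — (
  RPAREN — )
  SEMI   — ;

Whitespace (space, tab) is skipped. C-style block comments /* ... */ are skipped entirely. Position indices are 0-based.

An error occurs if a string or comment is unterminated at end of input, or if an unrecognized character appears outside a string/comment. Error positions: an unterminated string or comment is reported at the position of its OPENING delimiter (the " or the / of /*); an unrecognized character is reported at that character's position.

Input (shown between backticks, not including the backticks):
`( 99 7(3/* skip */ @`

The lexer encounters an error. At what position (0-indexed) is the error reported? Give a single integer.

Answer: 19

Derivation:
pos=0: emit LPAREN '('
pos=2: emit NUM '99' (now at pos=4)
pos=5: emit NUM '7' (now at pos=6)
pos=6: emit LPAREN '('
pos=7: emit NUM '3' (now at pos=8)
pos=8: enter COMMENT mode (saw '/*')
exit COMMENT mode (now at pos=18)
pos=19: ERROR — unrecognized char '@'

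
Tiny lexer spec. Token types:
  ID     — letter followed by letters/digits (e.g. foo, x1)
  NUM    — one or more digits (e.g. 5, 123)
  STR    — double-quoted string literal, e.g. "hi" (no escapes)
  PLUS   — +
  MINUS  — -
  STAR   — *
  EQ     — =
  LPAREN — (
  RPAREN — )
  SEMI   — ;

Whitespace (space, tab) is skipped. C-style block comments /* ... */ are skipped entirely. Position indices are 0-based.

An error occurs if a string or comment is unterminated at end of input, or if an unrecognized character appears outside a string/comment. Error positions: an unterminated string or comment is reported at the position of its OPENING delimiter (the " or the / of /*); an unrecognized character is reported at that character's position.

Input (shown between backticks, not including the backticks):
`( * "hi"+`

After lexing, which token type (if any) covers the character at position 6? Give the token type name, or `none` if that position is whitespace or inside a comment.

Answer: STR

Derivation:
pos=0: emit LPAREN '('
pos=2: emit STAR '*'
pos=4: enter STRING mode
pos=4: emit STR "hi" (now at pos=8)
pos=8: emit PLUS '+'
DONE. 4 tokens: [LPAREN, STAR, STR, PLUS]
Position 6: char is 'i' -> STR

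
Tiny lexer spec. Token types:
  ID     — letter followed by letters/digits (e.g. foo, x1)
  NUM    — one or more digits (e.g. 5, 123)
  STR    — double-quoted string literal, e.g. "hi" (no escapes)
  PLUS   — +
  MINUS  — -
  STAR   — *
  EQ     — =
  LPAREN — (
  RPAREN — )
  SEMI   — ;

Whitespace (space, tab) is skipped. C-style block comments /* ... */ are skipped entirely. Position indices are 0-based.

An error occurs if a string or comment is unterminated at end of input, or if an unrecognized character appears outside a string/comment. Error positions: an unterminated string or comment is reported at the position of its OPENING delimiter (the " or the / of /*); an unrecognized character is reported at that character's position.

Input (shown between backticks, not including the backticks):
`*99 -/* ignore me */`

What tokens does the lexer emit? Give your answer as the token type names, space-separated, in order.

pos=0: emit STAR '*'
pos=1: emit NUM '99' (now at pos=3)
pos=4: emit MINUS '-'
pos=5: enter COMMENT mode (saw '/*')
exit COMMENT mode (now at pos=20)
DONE. 3 tokens: [STAR, NUM, MINUS]

Answer: STAR NUM MINUS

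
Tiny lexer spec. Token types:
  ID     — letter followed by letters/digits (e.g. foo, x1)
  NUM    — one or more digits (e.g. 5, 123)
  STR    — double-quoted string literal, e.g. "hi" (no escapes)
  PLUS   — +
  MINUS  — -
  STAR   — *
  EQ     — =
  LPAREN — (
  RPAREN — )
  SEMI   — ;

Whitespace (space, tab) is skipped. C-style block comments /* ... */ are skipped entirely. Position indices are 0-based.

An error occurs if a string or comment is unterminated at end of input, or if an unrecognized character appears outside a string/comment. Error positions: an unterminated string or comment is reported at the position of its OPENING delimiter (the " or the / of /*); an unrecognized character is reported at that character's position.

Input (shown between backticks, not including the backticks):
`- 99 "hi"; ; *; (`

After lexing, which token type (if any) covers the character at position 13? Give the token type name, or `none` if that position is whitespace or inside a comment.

pos=0: emit MINUS '-'
pos=2: emit NUM '99' (now at pos=4)
pos=5: enter STRING mode
pos=5: emit STR "hi" (now at pos=9)
pos=9: emit SEMI ';'
pos=11: emit SEMI ';'
pos=13: emit STAR '*'
pos=14: emit SEMI ';'
pos=16: emit LPAREN '('
DONE. 8 tokens: [MINUS, NUM, STR, SEMI, SEMI, STAR, SEMI, LPAREN]
Position 13: char is '*' -> STAR

Answer: STAR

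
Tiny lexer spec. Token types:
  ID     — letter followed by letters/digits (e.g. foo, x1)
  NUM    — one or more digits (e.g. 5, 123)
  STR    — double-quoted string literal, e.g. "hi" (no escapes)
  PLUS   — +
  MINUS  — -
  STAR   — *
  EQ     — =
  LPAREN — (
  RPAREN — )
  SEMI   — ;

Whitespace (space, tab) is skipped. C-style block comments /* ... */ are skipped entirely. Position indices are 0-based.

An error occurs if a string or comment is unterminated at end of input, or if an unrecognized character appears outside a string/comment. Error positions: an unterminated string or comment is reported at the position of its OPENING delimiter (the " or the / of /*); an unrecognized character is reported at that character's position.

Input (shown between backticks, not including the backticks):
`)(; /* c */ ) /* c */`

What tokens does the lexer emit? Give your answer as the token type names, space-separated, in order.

pos=0: emit RPAREN ')'
pos=1: emit LPAREN '('
pos=2: emit SEMI ';'
pos=4: enter COMMENT mode (saw '/*')
exit COMMENT mode (now at pos=11)
pos=12: emit RPAREN ')'
pos=14: enter COMMENT mode (saw '/*')
exit COMMENT mode (now at pos=21)
DONE. 4 tokens: [RPAREN, LPAREN, SEMI, RPAREN]

Answer: RPAREN LPAREN SEMI RPAREN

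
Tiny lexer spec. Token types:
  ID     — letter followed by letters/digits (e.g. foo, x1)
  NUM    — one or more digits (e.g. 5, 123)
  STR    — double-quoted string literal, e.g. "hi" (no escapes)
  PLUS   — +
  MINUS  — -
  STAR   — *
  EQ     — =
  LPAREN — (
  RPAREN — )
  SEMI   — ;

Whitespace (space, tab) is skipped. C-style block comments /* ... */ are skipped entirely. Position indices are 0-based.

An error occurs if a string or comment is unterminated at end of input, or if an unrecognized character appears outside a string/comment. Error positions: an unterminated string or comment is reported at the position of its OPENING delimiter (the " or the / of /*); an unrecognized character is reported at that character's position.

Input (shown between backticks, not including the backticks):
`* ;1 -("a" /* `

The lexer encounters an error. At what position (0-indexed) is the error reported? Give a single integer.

Answer: 11

Derivation:
pos=0: emit STAR '*'
pos=2: emit SEMI ';'
pos=3: emit NUM '1' (now at pos=4)
pos=5: emit MINUS '-'
pos=6: emit LPAREN '('
pos=7: enter STRING mode
pos=7: emit STR "a" (now at pos=10)
pos=11: enter COMMENT mode (saw '/*')
pos=11: ERROR — unterminated comment (reached EOF)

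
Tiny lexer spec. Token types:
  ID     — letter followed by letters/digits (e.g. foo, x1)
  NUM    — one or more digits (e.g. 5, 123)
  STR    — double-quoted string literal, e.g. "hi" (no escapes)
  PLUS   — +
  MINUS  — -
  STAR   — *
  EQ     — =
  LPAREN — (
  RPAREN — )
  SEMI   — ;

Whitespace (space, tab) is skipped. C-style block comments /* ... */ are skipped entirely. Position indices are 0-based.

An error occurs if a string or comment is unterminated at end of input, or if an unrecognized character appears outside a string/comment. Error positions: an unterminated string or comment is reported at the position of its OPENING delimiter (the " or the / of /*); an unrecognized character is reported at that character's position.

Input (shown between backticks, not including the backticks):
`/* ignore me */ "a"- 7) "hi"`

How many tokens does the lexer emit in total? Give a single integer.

pos=0: enter COMMENT mode (saw '/*')
exit COMMENT mode (now at pos=15)
pos=16: enter STRING mode
pos=16: emit STR "a" (now at pos=19)
pos=19: emit MINUS '-'
pos=21: emit NUM '7' (now at pos=22)
pos=22: emit RPAREN ')'
pos=24: enter STRING mode
pos=24: emit STR "hi" (now at pos=28)
DONE. 5 tokens: [STR, MINUS, NUM, RPAREN, STR]

Answer: 5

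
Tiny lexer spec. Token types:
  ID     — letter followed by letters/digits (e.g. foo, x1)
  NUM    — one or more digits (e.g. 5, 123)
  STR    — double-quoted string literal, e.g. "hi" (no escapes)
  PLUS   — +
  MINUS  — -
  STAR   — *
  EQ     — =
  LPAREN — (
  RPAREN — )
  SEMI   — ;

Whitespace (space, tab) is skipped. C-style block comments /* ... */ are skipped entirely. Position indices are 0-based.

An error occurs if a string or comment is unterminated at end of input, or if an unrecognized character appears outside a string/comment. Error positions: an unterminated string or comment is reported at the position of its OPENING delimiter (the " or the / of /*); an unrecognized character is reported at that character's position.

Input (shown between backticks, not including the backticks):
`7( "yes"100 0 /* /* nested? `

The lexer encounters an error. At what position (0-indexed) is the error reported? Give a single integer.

Answer: 14

Derivation:
pos=0: emit NUM '7' (now at pos=1)
pos=1: emit LPAREN '('
pos=3: enter STRING mode
pos=3: emit STR "yes" (now at pos=8)
pos=8: emit NUM '100' (now at pos=11)
pos=12: emit NUM '0' (now at pos=13)
pos=14: enter COMMENT mode (saw '/*')
pos=14: ERROR — unterminated comment (reached EOF)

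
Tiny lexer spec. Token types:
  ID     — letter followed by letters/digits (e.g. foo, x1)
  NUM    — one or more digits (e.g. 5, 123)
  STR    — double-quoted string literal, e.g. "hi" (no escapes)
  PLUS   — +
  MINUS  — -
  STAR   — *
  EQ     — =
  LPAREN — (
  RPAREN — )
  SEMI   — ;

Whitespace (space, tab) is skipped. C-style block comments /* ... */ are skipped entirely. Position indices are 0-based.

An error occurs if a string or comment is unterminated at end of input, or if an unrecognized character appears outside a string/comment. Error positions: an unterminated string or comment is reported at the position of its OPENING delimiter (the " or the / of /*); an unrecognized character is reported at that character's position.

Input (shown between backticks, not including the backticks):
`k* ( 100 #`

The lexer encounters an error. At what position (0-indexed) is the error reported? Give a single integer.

pos=0: emit ID 'k' (now at pos=1)
pos=1: emit STAR '*'
pos=3: emit LPAREN '('
pos=5: emit NUM '100' (now at pos=8)
pos=9: ERROR — unrecognized char '#'

Answer: 9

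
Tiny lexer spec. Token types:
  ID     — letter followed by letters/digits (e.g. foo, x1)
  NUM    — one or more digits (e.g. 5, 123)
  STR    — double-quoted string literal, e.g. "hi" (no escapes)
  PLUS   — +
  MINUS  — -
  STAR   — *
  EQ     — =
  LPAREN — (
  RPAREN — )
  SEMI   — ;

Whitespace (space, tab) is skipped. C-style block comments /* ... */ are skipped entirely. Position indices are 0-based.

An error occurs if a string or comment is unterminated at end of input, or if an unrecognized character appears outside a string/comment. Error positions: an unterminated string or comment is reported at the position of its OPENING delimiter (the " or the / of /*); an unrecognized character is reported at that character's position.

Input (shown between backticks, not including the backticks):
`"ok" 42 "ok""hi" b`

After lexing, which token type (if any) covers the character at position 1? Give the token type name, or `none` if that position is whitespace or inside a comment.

pos=0: enter STRING mode
pos=0: emit STR "ok" (now at pos=4)
pos=5: emit NUM '42' (now at pos=7)
pos=8: enter STRING mode
pos=8: emit STR "ok" (now at pos=12)
pos=12: enter STRING mode
pos=12: emit STR "hi" (now at pos=16)
pos=17: emit ID 'b' (now at pos=18)
DONE. 5 tokens: [STR, NUM, STR, STR, ID]
Position 1: char is 'o' -> STR

Answer: STR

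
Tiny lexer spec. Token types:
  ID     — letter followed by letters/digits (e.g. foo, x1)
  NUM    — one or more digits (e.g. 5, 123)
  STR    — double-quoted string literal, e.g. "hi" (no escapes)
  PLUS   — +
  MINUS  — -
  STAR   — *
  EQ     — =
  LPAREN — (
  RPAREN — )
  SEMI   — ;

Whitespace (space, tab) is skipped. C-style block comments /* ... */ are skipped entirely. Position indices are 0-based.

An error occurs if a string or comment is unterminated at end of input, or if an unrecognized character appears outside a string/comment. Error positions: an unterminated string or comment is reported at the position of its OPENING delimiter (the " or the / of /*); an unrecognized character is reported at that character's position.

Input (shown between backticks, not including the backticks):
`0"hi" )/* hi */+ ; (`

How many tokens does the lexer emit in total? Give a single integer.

pos=0: emit NUM '0' (now at pos=1)
pos=1: enter STRING mode
pos=1: emit STR "hi" (now at pos=5)
pos=6: emit RPAREN ')'
pos=7: enter COMMENT mode (saw '/*')
exit COMMENT mode (now at pos=15)
pos=15: emit PLUS '+'
pos=17: emit SEMI ';'
pos=19: emit LPAREN '('
DONE. 6 tokens: [NUM, STR, RPAREN, PLUS, SEMI, LPAREN]

Answer: 6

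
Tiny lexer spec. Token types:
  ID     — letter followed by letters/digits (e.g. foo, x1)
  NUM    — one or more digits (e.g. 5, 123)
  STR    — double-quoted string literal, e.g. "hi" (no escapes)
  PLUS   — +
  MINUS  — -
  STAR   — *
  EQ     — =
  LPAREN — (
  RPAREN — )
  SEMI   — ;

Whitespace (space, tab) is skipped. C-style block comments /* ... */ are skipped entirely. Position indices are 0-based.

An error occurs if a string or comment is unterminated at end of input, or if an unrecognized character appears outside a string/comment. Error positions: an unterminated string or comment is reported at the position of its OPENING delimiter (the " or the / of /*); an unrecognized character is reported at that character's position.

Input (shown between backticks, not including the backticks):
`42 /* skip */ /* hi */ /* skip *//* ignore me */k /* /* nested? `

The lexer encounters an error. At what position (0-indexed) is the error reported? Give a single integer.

pos=0: emit NUM '42' (now at pos=2)
pos=3: enter COMMENT mode (saw '/*')
exit COMMENT mode (now at pos=13)
pos=14: enter COMMENT mode (saw '/*')
exit COMMENT mode (now at pos=22)
pos=23: enter COMMENT mode (saw '/*')
exit COMMENT mode (now at pos=33)
pos=33: enter COMMENT mode (saw '/*')
exit COMMENT mode (now at pos=48)
pos=48: emit ID 'k' (now at pos=49)
pos=50: enter COMMENT mode (saw '/*')
pos=50: ERROR — unterminated comment (reached EOF)

Answer: 50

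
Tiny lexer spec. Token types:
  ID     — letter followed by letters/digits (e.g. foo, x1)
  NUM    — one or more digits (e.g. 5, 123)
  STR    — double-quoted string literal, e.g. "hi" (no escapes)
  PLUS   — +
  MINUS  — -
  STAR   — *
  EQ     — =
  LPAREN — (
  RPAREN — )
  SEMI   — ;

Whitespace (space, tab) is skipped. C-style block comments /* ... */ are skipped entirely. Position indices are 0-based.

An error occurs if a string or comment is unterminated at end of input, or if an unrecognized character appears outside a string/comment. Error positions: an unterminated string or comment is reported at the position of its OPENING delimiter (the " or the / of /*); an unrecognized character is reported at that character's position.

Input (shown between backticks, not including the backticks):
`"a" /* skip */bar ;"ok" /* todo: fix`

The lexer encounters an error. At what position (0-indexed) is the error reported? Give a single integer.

pos=0: enter STRING mode
pos=0: emit STR "a" (now at pos=3)
pos=4: enter COMMENT mode (saw '/*')
exit COMMENT mode (now at pos=14)
pos=14: emit ID 'bar' (now at pos=17)
pos=18: emit SEMI ';'
pos=19: enter STRING mode
pos=19: emit STR "ok" (now at pos=23)
pos=24: enter COMMENT mode (saw '/*')
pos=24: ERROR — unterminated comment (reached EOF)

Answer: 24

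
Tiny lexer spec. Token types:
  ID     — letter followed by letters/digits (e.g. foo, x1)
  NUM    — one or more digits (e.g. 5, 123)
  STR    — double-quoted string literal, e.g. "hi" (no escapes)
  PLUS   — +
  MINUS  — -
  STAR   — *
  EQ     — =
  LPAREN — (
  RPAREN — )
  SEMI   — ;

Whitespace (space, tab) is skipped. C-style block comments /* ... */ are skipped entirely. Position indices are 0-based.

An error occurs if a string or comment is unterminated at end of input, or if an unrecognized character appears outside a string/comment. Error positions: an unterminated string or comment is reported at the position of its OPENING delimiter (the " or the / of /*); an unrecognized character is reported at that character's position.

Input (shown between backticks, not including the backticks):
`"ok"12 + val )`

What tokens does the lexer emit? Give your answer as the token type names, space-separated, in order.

pos=0: enter STRING mode
pos=0: emit STR "ok" (now at pos=4)
pos=4: emit NUM '12' (now at pos=6)
pos=7: emit PLUS '+'
pos=9: emit ID 'val' (now at pos=12)
pos=13: emit RPAREN ')'
DONE. 5 tokens: [STR, NUM, PLUS, ID, RPAREN]

Answer: STR NUM PLUS ID RPAREN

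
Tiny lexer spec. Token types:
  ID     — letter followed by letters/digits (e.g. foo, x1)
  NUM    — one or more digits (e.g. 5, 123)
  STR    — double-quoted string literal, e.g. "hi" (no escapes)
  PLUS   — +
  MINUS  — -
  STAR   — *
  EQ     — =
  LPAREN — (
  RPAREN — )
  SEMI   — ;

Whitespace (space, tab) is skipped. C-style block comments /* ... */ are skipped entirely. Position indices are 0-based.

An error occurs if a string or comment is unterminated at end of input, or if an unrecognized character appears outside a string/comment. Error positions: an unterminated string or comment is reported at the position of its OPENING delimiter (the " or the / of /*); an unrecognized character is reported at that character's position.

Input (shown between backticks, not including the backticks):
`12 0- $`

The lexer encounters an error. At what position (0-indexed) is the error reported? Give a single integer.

Answer: 6

Derivation:
pos=0: emit NUM '12' (now at pos=2)
pos=3: emit NUM '0' (now at pos=4)
pos=4: emit MINUS '-'
pos=6: ERROR — unrecognized char '$'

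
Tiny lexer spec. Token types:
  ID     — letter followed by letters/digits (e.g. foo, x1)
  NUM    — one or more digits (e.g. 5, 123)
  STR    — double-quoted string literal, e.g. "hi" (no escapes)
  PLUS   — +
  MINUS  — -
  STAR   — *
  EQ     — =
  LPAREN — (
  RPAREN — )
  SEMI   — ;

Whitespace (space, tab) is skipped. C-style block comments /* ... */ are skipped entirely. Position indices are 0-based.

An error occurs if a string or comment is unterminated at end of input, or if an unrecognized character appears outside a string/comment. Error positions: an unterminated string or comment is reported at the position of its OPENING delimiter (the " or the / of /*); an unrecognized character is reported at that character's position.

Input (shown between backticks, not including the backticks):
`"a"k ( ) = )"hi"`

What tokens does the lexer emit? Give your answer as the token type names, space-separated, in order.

pos=0: enter STRING mode
pos=0: emit STR "a" (now at pos=3)
pos=3: emit ID 'k' (now at pos=4)
pos=5: emit LPAREN '('
pos=7: emit RPAREN ')'
pos=9: emit EQ '='
pos=11: emit RPAREN ')'
pos=12: enter STRING mode
pos=12: emit STR "hi" (now at pos=16)
DONE. 7 tokens: [STR, ID, LPAREN, RPAREN, EQ, RPAREN, STR]

Answer: STR ID LPAREN RPAREN EQ RPAREN STR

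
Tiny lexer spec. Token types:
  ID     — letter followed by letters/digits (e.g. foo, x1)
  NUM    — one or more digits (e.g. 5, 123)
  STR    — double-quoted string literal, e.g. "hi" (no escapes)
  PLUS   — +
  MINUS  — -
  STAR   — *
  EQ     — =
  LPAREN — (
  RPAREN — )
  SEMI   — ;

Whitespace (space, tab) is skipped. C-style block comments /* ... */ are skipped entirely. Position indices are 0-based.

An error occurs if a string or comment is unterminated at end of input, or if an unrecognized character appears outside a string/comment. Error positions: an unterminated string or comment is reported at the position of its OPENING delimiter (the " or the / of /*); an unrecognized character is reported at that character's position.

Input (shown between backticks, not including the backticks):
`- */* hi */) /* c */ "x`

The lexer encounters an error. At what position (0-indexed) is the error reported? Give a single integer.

pos=0: emit MINUS '-'
pos=2: emit STAR '*'
pos=3: enter COMMENT mode (saw '/*')
exit COMMENT mode (now at pos=11)
pos=11: emit RPAREN ')'
pos=13: enter COMMENT mode (saw '/*')
exit COMMENT mode (now at pos=20)
pos=21: enter STRING mode
pos=21: ERROR — unterminated string

Answer: 21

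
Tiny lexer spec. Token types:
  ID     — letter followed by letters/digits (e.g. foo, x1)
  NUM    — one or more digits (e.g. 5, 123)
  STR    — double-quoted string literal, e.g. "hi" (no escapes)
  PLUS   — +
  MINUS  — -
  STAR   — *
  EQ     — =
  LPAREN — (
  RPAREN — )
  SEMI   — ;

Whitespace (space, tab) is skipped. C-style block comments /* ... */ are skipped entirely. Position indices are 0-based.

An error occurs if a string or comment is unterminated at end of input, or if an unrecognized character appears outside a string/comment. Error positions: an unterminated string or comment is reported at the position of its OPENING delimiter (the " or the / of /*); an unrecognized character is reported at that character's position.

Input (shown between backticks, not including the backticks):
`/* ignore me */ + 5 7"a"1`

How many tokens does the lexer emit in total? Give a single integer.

pos=0: enter COMMENT mode (saw '/*')
exit COMMENT mode (now at pos=15)
pos=16: emit PLUS '+'
pos=18: emit NUM '5' (now at pos=19)
pos=20: emit NUM '7' (now at pos=21)
pos=21: enter STRING mode
pos=21: emit STR "a" (now at pos=24)
pos=24: emit NUM '1' (now at pos=25)
DONE. 5 tokens: [PLUS, NUM, NUM, STR, NUM]

Answer: 5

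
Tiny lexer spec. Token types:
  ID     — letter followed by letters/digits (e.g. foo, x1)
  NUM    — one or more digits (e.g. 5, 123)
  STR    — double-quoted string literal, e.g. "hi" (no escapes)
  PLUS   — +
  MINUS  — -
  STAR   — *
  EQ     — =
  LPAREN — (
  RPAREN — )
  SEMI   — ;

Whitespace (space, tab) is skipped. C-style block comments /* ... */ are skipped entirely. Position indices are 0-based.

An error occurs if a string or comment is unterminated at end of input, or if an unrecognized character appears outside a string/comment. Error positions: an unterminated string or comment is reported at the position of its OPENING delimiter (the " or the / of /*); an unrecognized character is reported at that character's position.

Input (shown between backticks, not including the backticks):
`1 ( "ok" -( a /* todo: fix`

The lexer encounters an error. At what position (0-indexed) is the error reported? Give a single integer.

pos=0: emit NUM '1' (now at pos=1)
pos=2: emit LPAREN '('
pos=4: enter STRING mode
pos=4: emit STR "ok" (now at pos=8)
pos=9: emit MINUS '-'
pos=10: emit LPAREN '('
pos=12: emit ID 'a' (now at pos=13)
pos=14: enter COMMENT mode (saw '/*')
pos=14: ERROR — unterminated comment (reached EOF)

Answer: 14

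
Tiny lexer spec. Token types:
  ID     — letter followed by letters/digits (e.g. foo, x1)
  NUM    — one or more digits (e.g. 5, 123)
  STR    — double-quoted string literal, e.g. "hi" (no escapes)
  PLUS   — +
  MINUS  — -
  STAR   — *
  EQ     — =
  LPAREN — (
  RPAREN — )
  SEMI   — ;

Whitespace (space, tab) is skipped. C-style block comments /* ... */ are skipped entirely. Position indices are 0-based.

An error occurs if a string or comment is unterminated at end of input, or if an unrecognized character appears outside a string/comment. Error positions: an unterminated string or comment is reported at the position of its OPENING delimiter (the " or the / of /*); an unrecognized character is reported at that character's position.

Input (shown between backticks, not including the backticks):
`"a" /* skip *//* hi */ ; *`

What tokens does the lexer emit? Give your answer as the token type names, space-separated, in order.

Answer: STR SEMI STAR

Derivation:
pos=0: enter STRING mode
pos=0: emit STR "a" (now at pos=3)
pos=4: enter COMMENT mode (saw '/*')
exit COMMENT mode (now at pos=14)
pos=14: enter COMMENT mode (saw '/*')
exit COMMENT mode (now at pos=22)
pos=23: emit SEMI ';'
pos=25: emit STAR '*'
DONE. 3 tokens: [STR, SEMI, STAR]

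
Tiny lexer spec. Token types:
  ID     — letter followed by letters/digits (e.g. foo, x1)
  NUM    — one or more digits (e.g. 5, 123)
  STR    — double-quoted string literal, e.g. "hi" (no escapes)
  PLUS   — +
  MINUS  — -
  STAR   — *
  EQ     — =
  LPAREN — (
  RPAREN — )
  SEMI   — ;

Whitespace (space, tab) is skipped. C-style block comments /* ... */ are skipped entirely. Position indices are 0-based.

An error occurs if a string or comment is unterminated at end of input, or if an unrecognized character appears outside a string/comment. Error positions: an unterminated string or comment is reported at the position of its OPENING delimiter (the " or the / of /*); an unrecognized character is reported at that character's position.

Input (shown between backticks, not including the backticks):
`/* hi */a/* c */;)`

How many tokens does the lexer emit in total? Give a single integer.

pos=0: enter COMMENT mode (saw '/*')
exit COMMENT mode (now at pos=8)
pos=8: emit ID 'a' (now at pos=9)
pos=9: enter COMMENT mode (saw '/*')
exit COMMENT mode (now at pos=16)
pos=16: emit SEMI ';'
pos=17: emit RPAREN ')'
DONE. 3 tokens: [ID, SEMI, RPAREN]

Answer: 3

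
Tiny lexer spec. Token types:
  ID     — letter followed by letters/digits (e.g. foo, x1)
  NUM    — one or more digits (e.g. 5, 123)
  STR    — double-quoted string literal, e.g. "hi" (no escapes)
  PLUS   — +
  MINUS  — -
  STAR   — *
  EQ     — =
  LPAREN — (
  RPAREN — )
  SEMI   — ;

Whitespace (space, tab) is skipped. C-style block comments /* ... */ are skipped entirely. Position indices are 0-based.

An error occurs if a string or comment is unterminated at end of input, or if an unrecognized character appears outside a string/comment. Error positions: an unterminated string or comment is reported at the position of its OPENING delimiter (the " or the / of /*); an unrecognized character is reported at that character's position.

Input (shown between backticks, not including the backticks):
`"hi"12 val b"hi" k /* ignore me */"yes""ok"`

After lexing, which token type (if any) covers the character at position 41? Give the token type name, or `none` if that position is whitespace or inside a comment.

pos=0: enter STRING mode
pos=0: emit STR "hi" (now at pos=4)
pos=4: emit NUM '12' (now at pos=6)
pos=7: emit ID 'val' (now at pos=10)
pos=11: emit ID 'b' (now at pos=12)
pos=12: enter STRING mode
pos=12: emit STR "hi" (now at pos=16)
pos=17: emit ID 'k' (now at pos=18)
pos=19: enter COMMENT mode (saw '/*')
exit COMMENT mode (now at pos=34)
pos=34: enter STRING mode
pos=34: emit STR "yes" (now at pos=39)
pos=39: enter STRING mode
pos=39: emit STR "ok" (now at pos=43)
DONE. 8 tokens: [STR, NUM, ID, ID, STR, ID, STR, STR]
Position 41: char is 'k' -> STR

Answer: STR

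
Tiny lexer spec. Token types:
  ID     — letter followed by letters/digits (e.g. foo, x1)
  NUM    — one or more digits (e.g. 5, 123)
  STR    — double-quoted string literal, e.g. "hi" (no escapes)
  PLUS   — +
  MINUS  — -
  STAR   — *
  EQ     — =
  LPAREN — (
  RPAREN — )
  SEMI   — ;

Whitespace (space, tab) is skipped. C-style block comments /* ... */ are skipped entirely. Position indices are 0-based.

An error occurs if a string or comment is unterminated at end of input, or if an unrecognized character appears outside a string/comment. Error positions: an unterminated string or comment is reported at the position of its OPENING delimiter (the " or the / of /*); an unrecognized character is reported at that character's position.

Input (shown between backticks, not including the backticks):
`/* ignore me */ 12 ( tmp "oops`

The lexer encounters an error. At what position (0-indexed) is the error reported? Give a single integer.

Answer: 25

Derivation:
pos=0: enter COMMENT mode (saw '/*')
exit COMMENT mode (now at pos=15)
pos=16: emit NUM '12' (now at pos=18)
pos=19: emit LPAREN '('
pos=21: emit ID 'tmp' (now at pos=24)
pos=25: enter STRING mode
pos=25: ERROR — unterminated string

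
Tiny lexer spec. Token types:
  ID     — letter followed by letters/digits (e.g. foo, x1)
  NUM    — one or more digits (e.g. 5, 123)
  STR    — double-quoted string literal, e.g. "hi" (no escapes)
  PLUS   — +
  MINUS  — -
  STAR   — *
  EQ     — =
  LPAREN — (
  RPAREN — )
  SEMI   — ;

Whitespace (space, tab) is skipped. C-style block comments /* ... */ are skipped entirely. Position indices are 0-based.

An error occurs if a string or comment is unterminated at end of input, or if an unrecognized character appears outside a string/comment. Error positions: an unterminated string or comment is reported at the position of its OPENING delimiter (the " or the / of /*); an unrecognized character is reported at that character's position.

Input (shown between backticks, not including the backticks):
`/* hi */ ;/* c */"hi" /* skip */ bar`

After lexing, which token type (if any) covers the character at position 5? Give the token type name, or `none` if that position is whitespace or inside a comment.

Answer: none

Derivation:
pos=0: enter COMMENT mode (saw '/*')
exit COMMENT mode (now at pos=8)
pos=9: emit SEMI ';'
pos=10: enter COMMENT mode (saw '/*')
exit COMMENT mode (now at pos=17)
pos=17: enter STRING mode
pos=17: emit STR "hi" (now at pos=21)
pos=22: enter COMMENT mode (saw '/*')
exit COMMENT mode (now at pos=32)
pos=33: emit ID 'bar' (now at pos=36)
DONE. 3 tokens: [SEMI, STR, ID]
Position 5: char is ' ' -> none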